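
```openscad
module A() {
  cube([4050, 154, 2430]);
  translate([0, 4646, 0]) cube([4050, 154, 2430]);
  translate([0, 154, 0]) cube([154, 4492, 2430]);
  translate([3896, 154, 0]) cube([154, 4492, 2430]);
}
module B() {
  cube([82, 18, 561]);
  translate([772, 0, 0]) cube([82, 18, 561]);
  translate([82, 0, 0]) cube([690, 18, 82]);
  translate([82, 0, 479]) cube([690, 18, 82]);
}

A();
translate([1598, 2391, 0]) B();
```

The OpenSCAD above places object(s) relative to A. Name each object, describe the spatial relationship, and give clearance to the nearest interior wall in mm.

Clearances: x = 1444, y = 2237; minimum 1444 mm.

A is a house frame. B is a picture frame. The picture frame sits inside the house frame, centred. The clearance to the nearest interior wall is 1444 mm.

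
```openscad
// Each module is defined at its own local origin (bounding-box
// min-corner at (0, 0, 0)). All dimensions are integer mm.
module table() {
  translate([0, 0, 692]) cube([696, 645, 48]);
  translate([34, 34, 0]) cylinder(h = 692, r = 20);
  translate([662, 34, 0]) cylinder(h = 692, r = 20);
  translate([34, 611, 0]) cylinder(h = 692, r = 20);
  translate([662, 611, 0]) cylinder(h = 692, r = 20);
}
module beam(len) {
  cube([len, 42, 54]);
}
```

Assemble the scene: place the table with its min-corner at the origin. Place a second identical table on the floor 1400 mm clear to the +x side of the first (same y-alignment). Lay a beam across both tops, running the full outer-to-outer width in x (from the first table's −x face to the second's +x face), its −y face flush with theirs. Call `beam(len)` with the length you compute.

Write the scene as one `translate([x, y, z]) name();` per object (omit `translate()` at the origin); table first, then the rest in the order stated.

table();
translate([2096, 0, 0]) table();
translate([0, 0, 740]) beam(2792);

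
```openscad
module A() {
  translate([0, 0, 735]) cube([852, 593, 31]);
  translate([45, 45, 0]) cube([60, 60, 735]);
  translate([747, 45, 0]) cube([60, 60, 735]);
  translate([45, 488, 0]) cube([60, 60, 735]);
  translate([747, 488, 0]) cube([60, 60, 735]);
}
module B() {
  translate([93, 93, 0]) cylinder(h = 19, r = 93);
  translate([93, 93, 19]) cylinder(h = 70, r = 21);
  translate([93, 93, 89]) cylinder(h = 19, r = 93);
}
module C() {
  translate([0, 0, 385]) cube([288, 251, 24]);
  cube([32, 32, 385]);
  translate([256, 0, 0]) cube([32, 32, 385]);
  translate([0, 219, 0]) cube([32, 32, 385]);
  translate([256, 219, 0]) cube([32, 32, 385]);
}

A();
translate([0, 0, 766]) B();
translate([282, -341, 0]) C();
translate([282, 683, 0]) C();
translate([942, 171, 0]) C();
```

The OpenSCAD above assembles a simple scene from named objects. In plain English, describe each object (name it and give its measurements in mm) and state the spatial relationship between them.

A is a table with a 852×593 mm rectangular top, 31 mm thick, top surface at z = 766 mm, supported by four 60×60 mm square legs, each inset 45 mm from the nearest pair of top edges, running from the floor.

B is a spool: two coaxial disc flanges of radius 93 mm and thickness 19 mm, joined by a core cylinder of radius 21 mm and height 70 mm. The lower flange rests on z = 0 and the three cylinders share a vertical axis.

C is a four-legged stool. The seat is 288×251 mm, 24 mm thick, top at z = 409 mm. It stands on four square legs, each 32×32 mm in cross-section, from z = 0 to the seat underside, each flush with a corner of the seat.

The spool is on top of the table. Three stools sit around the table at the −y, +y, +x sides.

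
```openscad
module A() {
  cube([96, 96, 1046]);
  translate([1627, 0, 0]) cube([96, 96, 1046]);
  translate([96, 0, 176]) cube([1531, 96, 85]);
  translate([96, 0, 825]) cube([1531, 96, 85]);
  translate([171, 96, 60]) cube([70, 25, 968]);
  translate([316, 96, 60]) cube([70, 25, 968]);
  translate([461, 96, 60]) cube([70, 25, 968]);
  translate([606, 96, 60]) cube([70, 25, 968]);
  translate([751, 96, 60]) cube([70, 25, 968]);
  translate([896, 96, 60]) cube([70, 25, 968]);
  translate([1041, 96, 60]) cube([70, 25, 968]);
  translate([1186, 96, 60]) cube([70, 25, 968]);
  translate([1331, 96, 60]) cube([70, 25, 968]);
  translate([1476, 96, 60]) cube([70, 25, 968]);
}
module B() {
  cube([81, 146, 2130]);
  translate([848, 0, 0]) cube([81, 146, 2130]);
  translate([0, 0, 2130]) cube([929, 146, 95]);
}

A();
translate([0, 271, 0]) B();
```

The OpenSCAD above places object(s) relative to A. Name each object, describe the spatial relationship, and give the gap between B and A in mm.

A is a fence section. B is a door frame. The door frame is on the floor beside the fence section on its +y side. The gap between the door frame and the fence section is 150 mm.

The door frame's nearest face is 150 mm from the fence section's +y face.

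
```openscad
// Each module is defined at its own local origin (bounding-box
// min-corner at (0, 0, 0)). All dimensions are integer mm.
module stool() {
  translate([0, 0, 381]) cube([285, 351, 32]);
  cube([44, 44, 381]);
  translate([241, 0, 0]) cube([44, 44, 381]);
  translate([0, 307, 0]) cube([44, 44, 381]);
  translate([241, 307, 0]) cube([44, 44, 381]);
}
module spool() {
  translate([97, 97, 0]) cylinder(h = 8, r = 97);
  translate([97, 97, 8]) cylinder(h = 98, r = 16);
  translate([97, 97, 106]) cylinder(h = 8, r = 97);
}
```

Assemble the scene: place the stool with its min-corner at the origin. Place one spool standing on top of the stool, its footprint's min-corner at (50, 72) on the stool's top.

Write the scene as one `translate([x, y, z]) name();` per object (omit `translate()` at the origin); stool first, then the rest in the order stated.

stool();
translate([50, 72, 413]) spool();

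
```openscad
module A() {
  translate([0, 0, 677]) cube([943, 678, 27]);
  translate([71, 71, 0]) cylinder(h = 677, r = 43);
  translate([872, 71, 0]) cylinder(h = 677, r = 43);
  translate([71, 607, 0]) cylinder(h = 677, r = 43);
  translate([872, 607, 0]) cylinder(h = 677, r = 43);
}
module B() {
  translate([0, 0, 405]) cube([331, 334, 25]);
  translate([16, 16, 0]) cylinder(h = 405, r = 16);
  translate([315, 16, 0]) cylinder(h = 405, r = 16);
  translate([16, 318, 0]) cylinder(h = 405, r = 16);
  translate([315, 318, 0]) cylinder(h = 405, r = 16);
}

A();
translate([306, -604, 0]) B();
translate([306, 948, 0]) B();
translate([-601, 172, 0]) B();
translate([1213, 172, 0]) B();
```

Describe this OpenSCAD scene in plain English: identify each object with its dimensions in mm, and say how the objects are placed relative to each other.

A is a table with a 943×678 mm rectangular top, 27 mm thick, top surface at z = 704 mm, supported by four round legs of 86 mm diameter, each leg's bounding box inset 28 mm from the nearest pair of top edges, running from the floor.

B is a four-legged stool. The seat is a 331×334×25 mm slab whose top surface is at z = 430 mm; four round legs, each 32 mm in diameter, run from the floor (z = 0) to the underside of the seat, each leg's axis is inset half a diameter from the nearest pair of seat edges (so the leg's bounding box is flush with the corner).

Four stools sit around the table at the −y, +y, −x, +x sides.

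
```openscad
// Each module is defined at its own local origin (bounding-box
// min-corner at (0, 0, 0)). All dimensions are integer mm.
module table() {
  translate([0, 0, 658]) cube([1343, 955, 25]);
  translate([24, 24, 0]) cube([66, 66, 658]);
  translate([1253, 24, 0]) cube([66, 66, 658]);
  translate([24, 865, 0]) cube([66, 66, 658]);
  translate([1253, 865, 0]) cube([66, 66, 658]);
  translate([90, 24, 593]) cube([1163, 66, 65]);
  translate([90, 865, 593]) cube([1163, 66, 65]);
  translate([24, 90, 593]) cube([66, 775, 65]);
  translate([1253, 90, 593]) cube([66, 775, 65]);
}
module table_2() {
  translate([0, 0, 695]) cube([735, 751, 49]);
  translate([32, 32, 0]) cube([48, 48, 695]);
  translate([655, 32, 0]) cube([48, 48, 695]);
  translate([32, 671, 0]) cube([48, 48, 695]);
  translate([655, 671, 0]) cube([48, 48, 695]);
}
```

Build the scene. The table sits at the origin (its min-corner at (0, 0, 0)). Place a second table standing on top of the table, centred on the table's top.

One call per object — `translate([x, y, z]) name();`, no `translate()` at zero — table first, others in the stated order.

table();
translate([304, 102, 683]) table_2();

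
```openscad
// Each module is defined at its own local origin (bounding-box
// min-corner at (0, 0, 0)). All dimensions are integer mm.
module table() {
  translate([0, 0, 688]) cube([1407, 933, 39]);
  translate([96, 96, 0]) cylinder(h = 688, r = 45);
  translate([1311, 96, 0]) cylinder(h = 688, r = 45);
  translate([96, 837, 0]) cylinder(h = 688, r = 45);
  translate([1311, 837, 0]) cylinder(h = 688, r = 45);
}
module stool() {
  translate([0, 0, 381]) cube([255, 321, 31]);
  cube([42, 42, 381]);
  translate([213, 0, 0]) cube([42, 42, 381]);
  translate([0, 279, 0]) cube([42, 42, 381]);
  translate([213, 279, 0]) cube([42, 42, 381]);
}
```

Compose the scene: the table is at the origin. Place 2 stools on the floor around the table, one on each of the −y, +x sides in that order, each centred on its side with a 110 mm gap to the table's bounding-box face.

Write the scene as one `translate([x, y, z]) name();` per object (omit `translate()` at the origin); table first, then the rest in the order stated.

table();
translate([576, -431, 0]) stool();
translate([1517, 306, 0]) stool();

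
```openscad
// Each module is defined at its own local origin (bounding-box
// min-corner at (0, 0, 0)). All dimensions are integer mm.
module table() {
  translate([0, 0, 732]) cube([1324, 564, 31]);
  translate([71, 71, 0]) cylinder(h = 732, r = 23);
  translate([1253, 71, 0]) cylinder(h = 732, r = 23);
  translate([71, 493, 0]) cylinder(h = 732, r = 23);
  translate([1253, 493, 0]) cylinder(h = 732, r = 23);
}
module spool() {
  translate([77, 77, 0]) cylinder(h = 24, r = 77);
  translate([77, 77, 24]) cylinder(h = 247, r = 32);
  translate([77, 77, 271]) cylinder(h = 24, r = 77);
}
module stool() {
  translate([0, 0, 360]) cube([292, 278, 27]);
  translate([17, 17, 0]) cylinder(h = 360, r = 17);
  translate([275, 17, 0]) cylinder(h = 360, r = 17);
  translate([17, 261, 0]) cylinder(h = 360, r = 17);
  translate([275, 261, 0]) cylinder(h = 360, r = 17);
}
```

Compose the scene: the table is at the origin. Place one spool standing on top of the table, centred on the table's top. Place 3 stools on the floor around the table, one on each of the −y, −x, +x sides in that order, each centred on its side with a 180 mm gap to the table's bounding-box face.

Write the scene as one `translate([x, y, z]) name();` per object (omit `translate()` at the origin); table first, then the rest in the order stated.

table();
translate([585, 205, 763]) spool();
translate([516, -458, 0]) stool();
translate([-472, 143, 0]) stool();
translate([1504, 143, 0]) stool();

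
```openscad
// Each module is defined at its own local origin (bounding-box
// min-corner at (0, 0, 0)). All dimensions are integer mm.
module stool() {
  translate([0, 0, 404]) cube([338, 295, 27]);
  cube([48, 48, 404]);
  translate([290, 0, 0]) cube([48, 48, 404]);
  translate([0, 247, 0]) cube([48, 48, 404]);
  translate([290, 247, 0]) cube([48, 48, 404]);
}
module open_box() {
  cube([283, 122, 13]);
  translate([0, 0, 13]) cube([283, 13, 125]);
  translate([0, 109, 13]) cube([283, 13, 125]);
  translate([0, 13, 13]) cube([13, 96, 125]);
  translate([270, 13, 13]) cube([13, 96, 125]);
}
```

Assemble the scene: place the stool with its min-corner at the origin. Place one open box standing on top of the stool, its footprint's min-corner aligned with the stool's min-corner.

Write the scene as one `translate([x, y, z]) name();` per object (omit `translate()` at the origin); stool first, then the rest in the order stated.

stool();
translate([0, 0, 431]) open_box();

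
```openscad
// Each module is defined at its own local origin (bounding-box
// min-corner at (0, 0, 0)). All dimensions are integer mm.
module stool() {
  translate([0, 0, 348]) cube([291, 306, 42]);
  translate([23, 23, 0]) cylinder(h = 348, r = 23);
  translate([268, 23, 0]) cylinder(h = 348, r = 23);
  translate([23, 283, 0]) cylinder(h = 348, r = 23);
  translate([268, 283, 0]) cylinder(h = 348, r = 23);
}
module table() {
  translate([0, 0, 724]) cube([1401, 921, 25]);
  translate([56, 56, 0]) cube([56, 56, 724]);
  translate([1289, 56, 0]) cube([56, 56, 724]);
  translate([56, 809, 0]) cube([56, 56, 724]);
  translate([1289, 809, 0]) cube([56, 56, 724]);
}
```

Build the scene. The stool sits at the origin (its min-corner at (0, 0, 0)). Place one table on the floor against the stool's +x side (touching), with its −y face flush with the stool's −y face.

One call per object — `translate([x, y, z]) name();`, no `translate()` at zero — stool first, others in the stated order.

stool();
translate([291, 0, 0]) table();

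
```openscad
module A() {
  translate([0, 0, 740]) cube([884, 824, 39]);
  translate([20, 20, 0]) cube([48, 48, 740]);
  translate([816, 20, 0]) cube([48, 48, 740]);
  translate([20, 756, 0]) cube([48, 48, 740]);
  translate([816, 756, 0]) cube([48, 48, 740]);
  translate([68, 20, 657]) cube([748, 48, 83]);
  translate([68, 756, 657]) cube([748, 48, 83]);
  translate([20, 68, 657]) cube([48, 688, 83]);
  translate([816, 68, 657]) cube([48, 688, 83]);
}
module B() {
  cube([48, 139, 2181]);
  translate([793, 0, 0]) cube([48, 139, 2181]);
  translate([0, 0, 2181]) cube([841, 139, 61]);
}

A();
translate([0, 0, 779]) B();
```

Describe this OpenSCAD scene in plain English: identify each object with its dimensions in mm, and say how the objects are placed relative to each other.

A is a table: top 884 mm (x) × 824 mm (y), 39 mm thick, upper face at z = 779 mm, on four 48×48 mm square legs, each inset 20 mm from the nearest pair of top edges, running from z = 0 to the bottom of the top. Four apron rails, 48 mm thick and 83 mm tall, run between adjacent legs with their top edges flush with the underside of the top and their outer faces flush with the legs' outer faces.

B is a rectangular door frame: two vertical jambs of 48×139 mm section, 2181 mm tall, with a clear opening 745 mm wide between their inner faces. A header 61 mm tall and 139 mm deep lies on top of the jambs and spans the full outside width.

The door frame is on top of the table.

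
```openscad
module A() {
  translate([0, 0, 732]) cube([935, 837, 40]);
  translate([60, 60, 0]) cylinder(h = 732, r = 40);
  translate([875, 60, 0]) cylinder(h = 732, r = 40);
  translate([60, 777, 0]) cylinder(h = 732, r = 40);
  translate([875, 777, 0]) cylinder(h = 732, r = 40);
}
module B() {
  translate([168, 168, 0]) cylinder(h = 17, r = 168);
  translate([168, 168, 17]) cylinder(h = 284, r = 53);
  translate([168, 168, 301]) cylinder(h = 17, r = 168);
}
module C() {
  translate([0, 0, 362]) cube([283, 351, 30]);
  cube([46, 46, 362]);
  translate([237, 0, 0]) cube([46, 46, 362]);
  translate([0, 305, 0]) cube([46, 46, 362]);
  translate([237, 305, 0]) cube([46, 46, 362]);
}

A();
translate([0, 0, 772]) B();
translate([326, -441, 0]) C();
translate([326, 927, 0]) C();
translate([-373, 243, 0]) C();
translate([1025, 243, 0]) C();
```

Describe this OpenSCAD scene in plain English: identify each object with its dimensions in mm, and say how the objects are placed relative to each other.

A is a table: top 935 mm (x) × 837 mm (y), 40 mm thick, upper face at z = 772 mm, on four round legs of 80 mm diameter, each leg's bounding box inset 20 mm from the nearest pair of top edges, running from z = 0 to the bottom of the top.

B is a spool: two coaxial disc flanges of radius 168 mm and thickness 17 mm, joined by a core cylinder of radius 53 mm and height 284 mm. The lower flange rests on z = 0 and the three cylinders share a vertical axis.

C is a simple wooden stool: a rectangular seat 283 mm (x) by 351 mm (y), 30 mm thick, top face at z = 392 mm, on four square legs, each 46×46 mm in cross-section. The legs rest on z = 0, each flush with a corner of the seat.

The spool is on top of the table. Four stools sit around the table at the −y, +y, −x, +x sides.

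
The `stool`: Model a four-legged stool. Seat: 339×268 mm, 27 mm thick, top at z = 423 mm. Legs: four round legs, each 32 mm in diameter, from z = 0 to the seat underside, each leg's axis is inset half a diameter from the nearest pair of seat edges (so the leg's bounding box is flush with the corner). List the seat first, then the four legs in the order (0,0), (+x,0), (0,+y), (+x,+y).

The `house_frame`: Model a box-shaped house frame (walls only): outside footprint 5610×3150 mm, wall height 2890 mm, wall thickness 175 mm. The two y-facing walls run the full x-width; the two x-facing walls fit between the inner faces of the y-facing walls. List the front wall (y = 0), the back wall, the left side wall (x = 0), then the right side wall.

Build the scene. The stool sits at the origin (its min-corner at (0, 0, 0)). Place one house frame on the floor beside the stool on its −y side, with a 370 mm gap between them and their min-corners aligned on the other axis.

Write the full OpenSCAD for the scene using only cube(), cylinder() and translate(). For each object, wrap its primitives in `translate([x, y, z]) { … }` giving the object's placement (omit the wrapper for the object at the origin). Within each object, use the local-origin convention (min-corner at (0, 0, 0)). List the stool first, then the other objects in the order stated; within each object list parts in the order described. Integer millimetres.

translate([0, 0, 396]) cube([339, 268, 27]);
translate([16, 16, 0]) cylinder(h = 396, r = 16);
translate([323, 16, 0]) cylinder(h = 396, r = 16);
translate([16, 252, 0]) cylinder(h = 396, r = 16);
translate([323, 252, 0]) cylinder(h = 396, r = 16);
translate([0, -3520, 0]) {
  cube([5610, 175, 2890]);
  translate([0, 2975, 0]) cube([5610, 175, 2890]);
  translate([0, 175, 0]) cube([175, 2800, 2890]);
  translate([5435, 175, 0]) cube([175, 2800, 2890]);
}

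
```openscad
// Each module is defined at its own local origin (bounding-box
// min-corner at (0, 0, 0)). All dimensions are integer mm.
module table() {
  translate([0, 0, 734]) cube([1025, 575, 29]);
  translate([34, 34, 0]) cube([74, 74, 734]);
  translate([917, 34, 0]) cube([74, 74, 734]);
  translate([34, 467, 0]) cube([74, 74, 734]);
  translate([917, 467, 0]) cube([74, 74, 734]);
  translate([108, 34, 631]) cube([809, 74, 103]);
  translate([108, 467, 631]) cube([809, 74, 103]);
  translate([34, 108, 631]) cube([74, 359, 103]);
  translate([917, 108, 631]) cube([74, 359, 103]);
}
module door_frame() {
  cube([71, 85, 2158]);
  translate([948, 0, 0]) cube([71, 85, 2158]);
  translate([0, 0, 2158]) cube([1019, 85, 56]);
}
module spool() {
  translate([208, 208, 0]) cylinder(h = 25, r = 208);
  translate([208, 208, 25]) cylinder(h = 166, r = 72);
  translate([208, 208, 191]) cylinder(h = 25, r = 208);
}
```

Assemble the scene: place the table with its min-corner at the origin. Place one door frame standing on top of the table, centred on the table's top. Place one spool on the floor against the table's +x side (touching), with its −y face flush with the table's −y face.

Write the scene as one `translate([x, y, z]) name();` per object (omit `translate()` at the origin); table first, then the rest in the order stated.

table();
translate([3, 245, 763]) door_frame();
translate([1025, 0, 0]) spool();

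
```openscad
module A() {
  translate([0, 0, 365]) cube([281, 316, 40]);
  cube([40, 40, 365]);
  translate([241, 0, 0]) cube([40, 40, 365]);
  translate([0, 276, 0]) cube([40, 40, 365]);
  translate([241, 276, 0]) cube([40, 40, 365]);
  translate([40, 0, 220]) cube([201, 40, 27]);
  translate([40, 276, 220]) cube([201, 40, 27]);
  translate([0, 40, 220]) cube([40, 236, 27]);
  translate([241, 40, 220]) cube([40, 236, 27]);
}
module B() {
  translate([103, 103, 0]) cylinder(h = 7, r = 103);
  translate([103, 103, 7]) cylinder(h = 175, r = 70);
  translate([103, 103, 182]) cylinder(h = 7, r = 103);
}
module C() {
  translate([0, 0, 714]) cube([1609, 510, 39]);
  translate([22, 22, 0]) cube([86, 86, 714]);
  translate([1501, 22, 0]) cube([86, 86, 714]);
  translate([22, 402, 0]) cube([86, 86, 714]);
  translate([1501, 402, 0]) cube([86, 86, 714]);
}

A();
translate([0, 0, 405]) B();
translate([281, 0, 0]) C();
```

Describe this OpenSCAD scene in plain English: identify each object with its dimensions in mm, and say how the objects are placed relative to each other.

A is a four-legged stool. The seat is a 281×316×40 mm slab whose top surface is at z = 405 mm; four square legs, each 40×40 mm in cross-section, run from the floor (z = 0) to the underside of the seat, each flush with a corner of the seat. Four stretchers, 40 mm wide and 27 mm tall, connect adjacent legs with their undersides at z = 220 mm, each running between the inner faces of the legs it joins and aligned with the legs' outer faces on the other axis.

B is a spool: two coaxial disc flanges of radius 103 mm and thickness 7 mm, joined by a core cylinder of radius 70 mm and height 175 mm. The lower flange rests on z = 0 and the three cylinders share a vertical axis.

C is a table: top 1609 mm (x) × 510 mm (y), 39 mm thick, upper face at z = 753 mm, on four 86×86 mm square legs, each inset 22 mm from the nearest pair of top edges, running from z = 0 to the bottom of the top.

The spool is on top of the stool. The table is against the stool's +x side, with their −y faces flush.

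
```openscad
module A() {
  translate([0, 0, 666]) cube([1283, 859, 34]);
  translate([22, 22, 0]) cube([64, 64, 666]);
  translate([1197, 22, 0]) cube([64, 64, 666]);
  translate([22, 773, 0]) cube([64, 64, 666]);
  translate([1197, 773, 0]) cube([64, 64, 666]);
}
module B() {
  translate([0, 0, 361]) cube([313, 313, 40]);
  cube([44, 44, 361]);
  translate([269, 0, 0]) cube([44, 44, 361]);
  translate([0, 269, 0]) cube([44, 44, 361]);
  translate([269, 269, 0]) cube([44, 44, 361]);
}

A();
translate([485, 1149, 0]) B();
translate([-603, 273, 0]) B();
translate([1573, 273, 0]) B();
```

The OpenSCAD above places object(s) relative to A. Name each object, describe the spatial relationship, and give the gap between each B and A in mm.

Each stool's nearest face is 290 mm from the table's bounding box.

A is a table. B is a stool. Three stools sit around the table at the +y, −x, +x sides. The gap between each stool and the table is 290 mm.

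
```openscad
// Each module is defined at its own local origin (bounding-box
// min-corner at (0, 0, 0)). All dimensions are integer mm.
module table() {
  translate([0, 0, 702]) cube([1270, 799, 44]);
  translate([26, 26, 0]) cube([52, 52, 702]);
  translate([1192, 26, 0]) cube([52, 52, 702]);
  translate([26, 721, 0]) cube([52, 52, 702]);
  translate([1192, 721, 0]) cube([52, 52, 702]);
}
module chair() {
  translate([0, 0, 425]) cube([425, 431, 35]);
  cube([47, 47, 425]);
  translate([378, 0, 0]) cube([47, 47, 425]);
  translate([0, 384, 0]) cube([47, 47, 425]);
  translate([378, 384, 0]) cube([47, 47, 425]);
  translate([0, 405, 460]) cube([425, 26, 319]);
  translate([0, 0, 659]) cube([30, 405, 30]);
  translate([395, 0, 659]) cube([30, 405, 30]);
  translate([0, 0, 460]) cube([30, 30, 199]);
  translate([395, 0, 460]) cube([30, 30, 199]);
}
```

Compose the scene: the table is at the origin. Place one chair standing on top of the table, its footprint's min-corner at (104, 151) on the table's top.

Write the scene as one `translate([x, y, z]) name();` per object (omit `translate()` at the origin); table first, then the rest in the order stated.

table();
translate([104, 151, 746]) chair();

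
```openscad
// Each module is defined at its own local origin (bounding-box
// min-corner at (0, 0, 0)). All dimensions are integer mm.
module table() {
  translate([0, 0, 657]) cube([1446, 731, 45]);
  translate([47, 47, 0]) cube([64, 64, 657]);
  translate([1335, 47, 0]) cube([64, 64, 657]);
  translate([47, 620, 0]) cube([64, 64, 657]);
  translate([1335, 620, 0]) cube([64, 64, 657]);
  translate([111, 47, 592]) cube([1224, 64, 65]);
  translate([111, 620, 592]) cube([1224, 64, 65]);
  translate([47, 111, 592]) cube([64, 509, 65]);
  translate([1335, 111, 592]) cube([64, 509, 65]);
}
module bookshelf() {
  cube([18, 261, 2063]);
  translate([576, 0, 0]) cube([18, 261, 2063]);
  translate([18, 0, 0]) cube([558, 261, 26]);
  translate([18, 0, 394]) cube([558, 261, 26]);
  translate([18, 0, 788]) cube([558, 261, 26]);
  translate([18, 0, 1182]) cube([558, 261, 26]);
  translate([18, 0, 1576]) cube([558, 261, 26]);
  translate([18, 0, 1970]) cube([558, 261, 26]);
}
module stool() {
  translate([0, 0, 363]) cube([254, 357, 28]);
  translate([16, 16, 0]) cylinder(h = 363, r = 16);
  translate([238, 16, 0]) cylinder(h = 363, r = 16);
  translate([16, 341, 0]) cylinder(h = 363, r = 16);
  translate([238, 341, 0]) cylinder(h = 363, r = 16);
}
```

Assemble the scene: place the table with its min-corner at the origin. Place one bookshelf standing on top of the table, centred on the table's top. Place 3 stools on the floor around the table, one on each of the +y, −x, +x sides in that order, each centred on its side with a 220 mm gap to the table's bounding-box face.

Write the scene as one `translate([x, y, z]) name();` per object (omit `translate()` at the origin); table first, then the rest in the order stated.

table();
translate([426, 235, 702]) bookshelf();
translate([596, 951, 0]) stool();
translate([-474, 187, 0]) stool();
translate([1666, 187, 0]) stool();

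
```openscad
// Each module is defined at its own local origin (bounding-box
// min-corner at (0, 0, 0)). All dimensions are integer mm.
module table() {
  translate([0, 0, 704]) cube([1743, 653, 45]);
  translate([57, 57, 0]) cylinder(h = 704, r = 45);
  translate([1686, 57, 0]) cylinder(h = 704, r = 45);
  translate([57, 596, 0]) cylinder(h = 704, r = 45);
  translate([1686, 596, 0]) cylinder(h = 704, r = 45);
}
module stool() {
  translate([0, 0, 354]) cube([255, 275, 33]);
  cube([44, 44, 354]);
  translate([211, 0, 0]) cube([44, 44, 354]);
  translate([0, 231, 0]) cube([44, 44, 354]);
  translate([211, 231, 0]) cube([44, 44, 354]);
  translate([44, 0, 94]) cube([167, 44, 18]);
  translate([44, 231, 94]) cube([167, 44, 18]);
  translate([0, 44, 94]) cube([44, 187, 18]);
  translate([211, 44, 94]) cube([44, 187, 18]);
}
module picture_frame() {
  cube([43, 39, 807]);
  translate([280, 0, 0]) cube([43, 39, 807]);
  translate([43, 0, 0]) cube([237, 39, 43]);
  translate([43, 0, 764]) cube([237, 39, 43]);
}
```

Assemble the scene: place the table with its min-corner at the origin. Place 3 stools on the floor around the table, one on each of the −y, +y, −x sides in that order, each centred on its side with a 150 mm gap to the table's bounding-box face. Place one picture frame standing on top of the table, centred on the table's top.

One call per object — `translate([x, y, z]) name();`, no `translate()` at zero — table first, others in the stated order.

table();
translate([744, -425, 0]) stool();
translate([744, 803, 0]) stool();
translate([-405, 189, 0]) stool();
translate([710, 307, 749]) picture_frame();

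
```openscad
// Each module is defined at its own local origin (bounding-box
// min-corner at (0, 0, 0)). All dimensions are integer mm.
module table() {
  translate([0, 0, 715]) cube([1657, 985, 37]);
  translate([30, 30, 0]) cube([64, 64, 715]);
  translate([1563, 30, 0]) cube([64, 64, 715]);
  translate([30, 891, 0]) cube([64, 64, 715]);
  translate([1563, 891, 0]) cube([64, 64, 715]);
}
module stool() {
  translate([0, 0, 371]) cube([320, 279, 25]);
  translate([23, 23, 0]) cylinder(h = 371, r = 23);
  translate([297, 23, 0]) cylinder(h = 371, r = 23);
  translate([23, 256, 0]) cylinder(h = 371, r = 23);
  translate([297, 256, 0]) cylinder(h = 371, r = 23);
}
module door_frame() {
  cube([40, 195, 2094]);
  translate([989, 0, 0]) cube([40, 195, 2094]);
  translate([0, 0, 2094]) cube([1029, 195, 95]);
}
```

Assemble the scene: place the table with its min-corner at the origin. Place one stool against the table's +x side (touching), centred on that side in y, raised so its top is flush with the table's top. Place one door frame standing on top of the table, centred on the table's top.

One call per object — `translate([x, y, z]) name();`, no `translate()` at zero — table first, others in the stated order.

table();
translate([1657, 353, 356]) stool();
translate([314, 395, 752]) door_frame();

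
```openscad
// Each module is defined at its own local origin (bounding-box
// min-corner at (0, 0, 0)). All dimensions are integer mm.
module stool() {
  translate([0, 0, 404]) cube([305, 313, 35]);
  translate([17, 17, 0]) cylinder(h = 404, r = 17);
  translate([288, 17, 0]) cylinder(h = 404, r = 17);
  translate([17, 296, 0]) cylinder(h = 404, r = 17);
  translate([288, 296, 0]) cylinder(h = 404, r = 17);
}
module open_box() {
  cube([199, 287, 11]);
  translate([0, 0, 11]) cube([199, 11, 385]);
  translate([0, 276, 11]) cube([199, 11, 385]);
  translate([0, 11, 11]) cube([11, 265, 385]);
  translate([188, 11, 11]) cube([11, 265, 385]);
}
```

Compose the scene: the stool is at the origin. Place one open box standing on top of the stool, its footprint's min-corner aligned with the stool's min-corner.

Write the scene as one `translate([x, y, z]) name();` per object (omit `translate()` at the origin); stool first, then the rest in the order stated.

stool();
translate([0, 0, 439]) open_box();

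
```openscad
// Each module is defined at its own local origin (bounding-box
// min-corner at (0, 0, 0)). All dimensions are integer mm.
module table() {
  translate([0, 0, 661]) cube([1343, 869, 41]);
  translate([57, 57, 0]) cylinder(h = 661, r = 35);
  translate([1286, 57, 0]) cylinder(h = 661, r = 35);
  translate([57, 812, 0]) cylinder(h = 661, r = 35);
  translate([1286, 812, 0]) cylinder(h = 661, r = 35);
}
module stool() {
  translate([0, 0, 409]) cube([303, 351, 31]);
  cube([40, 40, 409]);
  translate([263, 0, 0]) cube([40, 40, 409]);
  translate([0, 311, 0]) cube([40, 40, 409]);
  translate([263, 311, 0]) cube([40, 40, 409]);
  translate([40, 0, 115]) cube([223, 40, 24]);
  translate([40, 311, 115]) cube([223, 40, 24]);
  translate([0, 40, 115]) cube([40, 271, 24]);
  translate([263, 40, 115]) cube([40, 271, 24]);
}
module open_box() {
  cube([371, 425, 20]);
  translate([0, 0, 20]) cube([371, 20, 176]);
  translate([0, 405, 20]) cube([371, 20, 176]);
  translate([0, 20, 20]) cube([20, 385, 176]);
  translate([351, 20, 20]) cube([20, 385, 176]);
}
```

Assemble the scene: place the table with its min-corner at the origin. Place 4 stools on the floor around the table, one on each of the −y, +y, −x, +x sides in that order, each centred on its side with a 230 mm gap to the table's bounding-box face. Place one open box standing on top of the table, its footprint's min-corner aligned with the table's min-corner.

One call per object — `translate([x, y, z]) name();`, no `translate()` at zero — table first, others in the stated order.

table();
translate([520, -581, 0]) stool();
translate([520, 1099, 0]) stool();
translate([-533, 259, 0]) stool();
translate([1573, 259, 0]) stool();
translate([0, 0, 702]) open_box();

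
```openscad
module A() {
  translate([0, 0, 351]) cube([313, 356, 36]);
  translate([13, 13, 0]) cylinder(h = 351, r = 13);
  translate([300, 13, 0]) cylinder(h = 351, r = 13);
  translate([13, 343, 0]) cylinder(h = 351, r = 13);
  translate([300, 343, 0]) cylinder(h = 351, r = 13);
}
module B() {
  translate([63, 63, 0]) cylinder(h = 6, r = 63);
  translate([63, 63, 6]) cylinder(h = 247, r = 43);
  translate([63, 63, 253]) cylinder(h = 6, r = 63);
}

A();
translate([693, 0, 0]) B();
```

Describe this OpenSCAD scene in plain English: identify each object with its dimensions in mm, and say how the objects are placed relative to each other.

A is a simple wooden stool: a rectangular seat 313 mm (x) by 356 mm (y), 36 mm thick, top face at z = 387 mm, on four round legs, each 26 mm in diameter. The legs rest on z = 0, each leg's axis is inset half a diameter from the nearest pair of seat edges (so the leg's bounding box is flush with the corner).

B is a spool: two coaxial disc flanges of radius 63 mm and thickness 6 mm, joined by a core cylinder of radius 43 mm and height 247 mm. The lower flange rests on z = 0 and the three cylinders share a vertical axis.

The spool is on the floor beside the stool on its +x side.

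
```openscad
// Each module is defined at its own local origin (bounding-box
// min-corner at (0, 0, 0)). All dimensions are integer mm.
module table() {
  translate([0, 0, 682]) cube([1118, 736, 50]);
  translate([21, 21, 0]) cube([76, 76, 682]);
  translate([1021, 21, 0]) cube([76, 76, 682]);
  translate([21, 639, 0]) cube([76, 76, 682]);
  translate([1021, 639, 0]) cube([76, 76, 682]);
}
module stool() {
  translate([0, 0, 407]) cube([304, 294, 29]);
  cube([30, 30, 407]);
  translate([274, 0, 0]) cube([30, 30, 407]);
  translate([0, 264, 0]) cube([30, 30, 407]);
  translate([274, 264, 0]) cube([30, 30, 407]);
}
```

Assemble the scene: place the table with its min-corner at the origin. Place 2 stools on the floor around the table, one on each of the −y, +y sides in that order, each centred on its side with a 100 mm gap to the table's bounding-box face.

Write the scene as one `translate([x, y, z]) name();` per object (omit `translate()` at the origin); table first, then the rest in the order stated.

table();
translate([407, -394, 0]) stool();
translate([407, 836, 0]) stool();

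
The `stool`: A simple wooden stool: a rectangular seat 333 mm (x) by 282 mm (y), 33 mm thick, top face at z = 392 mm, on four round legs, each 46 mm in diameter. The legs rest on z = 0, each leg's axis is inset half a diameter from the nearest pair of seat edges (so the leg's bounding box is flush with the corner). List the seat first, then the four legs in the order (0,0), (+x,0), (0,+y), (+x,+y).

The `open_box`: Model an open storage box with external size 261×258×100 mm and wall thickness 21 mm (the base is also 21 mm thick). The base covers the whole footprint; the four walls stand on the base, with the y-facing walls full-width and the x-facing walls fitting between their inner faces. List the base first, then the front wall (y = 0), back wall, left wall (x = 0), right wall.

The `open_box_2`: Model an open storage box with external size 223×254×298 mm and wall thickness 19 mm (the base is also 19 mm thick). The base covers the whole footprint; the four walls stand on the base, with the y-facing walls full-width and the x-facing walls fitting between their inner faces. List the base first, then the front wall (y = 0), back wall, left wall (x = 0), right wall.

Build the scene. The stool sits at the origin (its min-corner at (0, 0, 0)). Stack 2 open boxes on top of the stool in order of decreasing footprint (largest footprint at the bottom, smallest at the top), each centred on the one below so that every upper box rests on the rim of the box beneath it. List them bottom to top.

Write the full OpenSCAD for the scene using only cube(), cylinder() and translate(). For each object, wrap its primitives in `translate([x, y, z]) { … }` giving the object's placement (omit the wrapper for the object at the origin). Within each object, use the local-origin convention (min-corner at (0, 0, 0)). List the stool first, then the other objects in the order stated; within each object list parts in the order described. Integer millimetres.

translate([0, 0, 359]) cube([333, 282, 33]);
translate([23, 23, 0]) cylinder(h = 359, r = 23);
translate([310, 23, 0]) cylinder(h = 359, r = 23);
translate([23, 259, 0]) cylinder(h = 359, r = 23);
translate([310, 259, 0]) cylinder(h = 359, r = 23);
translate([36, 12, 392]) {
  cube([261, 258, 21]);
  translate([0, 0, 21]) cube([261, 21, 79]);
  translate([0, 237, 21]) cube([261, 21, 79]);
  translate([0, 21, 21]) cube([21, 216, 79]);
  translate([240, 21, 21]) cube([21, 216, 79]);
}
translate([55, 14, 492]) {
  cube([223, 254, 19]);
  translate([0, 0, 19]) cube([223, 19, 279]);
  translate([0, 235, 19]) cube([223, 19, 279]);
  translate([0, 19, 19]) cube([19, 216, 279]);
  translate([204, 19, 19]) cube([19, 216, 279]);
}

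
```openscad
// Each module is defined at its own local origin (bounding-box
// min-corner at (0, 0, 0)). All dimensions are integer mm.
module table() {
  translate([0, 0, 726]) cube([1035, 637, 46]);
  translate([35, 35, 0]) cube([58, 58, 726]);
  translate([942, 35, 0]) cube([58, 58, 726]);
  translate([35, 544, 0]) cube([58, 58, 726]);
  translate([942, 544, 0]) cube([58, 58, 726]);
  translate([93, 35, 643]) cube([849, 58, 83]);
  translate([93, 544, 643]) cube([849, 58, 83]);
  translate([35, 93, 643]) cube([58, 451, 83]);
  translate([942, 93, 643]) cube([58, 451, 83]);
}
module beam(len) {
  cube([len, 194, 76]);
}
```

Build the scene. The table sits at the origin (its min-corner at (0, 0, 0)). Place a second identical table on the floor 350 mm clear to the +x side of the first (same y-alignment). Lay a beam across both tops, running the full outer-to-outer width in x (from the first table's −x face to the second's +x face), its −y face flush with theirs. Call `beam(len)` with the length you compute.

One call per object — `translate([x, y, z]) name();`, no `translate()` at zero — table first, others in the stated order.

table();
translate([1385, 0, 0]) table();
translate([0, 0, 772]) beam(2420);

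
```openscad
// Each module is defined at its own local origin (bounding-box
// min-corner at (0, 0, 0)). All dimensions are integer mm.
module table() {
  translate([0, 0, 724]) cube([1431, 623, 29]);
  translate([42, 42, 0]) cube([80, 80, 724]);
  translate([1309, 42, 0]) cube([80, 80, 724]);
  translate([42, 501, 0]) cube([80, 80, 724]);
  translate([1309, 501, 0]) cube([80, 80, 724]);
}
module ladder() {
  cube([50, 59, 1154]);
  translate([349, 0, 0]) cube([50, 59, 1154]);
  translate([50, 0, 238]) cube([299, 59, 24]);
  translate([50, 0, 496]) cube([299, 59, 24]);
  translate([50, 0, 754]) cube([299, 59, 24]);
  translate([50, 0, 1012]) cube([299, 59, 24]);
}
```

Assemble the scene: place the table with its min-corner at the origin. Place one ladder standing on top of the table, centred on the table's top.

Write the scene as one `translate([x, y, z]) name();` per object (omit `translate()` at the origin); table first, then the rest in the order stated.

table();
translate([516, 282, 753]) ladder();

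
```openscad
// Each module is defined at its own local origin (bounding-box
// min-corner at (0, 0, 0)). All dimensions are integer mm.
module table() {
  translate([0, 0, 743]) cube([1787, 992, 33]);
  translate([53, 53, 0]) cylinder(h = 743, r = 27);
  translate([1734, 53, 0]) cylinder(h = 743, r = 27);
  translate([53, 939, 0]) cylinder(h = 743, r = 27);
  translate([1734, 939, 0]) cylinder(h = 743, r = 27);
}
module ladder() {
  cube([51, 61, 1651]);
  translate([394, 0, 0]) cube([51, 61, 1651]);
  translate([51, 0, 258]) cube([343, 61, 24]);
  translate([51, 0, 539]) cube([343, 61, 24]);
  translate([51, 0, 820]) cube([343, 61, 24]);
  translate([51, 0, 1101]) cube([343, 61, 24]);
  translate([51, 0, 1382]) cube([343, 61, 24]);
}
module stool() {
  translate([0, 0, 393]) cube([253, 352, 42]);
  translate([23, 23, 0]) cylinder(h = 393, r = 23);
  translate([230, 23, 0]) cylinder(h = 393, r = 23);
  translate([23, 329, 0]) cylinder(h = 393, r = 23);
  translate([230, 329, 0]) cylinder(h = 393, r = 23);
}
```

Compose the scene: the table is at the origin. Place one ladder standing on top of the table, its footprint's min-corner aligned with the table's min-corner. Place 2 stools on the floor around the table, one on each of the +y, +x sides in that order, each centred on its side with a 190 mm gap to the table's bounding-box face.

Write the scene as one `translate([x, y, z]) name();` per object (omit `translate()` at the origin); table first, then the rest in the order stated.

table();
translate([0, 0, 776]) ladder();
translate([767, 1182, 0]) stool();
translate([1977, 320, 0]) stool();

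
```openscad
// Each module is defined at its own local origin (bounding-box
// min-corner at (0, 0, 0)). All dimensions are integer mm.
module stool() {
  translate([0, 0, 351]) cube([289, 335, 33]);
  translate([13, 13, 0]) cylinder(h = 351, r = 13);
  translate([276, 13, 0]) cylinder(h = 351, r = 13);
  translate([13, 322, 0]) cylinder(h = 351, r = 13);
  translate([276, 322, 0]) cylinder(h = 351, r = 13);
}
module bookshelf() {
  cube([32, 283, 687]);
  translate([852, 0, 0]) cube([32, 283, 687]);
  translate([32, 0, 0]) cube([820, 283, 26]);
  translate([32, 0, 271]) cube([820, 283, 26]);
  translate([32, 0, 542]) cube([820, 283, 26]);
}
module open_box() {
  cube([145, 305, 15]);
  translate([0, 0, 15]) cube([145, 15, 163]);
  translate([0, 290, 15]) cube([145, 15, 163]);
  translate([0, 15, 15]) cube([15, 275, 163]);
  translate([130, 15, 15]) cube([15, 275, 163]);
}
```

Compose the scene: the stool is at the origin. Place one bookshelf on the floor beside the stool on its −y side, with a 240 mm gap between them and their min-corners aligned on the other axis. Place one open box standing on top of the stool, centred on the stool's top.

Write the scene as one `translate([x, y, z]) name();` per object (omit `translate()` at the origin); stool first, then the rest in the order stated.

stool();
translate([0, -523, 0]) bookshelf();
translate([72, 15, 384]) open_box();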